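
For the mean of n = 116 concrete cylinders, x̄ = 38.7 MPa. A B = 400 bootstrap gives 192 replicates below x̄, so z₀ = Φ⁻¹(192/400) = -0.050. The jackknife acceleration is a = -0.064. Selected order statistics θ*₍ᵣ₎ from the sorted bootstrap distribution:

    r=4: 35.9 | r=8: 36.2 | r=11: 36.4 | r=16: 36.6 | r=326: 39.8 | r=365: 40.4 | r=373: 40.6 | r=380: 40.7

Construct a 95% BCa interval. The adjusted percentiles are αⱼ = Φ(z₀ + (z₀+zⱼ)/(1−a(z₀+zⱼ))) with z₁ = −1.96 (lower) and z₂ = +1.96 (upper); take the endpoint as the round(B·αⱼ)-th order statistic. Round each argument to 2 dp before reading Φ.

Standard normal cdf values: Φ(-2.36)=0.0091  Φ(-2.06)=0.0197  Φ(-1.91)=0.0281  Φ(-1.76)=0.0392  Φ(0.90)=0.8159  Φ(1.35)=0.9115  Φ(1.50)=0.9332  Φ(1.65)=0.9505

Lower: z₀ + z₁ = -0.050 + (-1.960) = -2.010; 1 − a(z₀+z₁) = 1 − (-0.064)(-2.010) = 0.8714; argument = -0.050 + (-2.010)/0.8714 = -2.3567 → -2.36.
α₁ = Φ(-2.36) = 0.0091; rank = round(400 × 0.0091) = 4; θ*₍4₎ = 35.9.
Upper: z₀ + z₂ = 1.910; 1 − a(z₀+z₂) = 1.1222; argument = 1.6520 → 1.65; α₂ = 0.9505; rank = 380; θ*₍380₎ = 40.7.

(35.9, 40.7)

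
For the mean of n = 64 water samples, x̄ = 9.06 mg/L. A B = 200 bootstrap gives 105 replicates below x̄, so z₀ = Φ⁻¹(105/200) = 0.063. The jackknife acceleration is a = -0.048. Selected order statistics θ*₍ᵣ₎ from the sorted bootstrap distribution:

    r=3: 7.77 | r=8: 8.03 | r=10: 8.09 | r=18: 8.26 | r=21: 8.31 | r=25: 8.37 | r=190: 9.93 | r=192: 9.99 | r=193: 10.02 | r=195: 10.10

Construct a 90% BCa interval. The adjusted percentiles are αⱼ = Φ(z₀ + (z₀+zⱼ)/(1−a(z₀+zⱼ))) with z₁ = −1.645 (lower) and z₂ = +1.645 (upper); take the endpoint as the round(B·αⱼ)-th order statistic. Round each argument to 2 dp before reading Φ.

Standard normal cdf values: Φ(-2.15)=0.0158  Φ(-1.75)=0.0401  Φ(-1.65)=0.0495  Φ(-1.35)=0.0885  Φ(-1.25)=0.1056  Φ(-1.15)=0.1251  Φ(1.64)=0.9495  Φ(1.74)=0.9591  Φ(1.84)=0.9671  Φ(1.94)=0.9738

Lower: z₀ + z₁ = 0.063 + (-1.645) = -1.582; 1 − a(z₀+z₁) = 1 − (-0.048)(-1.582) = 0.9241; argument = 0.063 + (-1.582)/0.9241 = -1.6490 → -1.65.
α₁ = Φ(-1.65) = 0.0495; rank = round(200 × 0.0495) = 10; θ*₍10₎ = 8.09.
Upper: z₀ + z₂ = 1.708; 1 − a(z₀+z₂) = 1.0820; argument = 1.6416 → 1.64; α₂ = 0.9495; rank = 190; θ*₍190₎ = 9.93.

(8.09, 9.93)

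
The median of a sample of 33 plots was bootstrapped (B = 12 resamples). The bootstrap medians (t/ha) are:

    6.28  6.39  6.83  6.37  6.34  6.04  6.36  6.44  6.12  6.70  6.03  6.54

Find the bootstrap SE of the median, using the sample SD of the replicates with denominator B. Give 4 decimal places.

Bootstrap SE is the standard deviation of the 12 replicate medians.
Mean of replicates: (6.28 + 6.39 + 6.83 + 6.37 + 6.34 + 6.04 + 6.36 + 6.44 + 6.12 + 6.70 + 6.03 + 6.54) / 12 = 76.44000 / 12 = 6.37000
Sum of squared deviations: (−0.09000)² + (+0.02000)² + (+0.46000)² + (+0.00000)² + (−0.03000)² + (−0.33000)² + (−0.01000)² + (+0.07000)² + (−0.25000)² + (+0.33000)² + (−0.34000)² + (+0.17000)² = 0.65080
Variance = 0.65080 / 12 = 0.05423
SE* = √0.05423

SE* = 0.2329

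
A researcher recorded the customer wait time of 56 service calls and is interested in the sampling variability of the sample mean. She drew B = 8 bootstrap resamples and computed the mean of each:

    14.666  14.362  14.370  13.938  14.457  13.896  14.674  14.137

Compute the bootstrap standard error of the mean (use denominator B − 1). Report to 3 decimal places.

SE* = 0.299

Bootstrap SE is the standard deviation of the 8 replicate means.
Mean of replicates: (14.666 + 14.362 + 14.370 + 13.938 + 14.457 + 13.896 + 14.674 + 14.137) / 8 = 114.5000 / 8 = 14.3125
Sum of squared deviations: (+0.3535)² + (+0.0495)² + (+0.0575)² + (−0.3745)² + (+0.1445)² + (−0.4165)² + (+0.3615)² + (−0.1755)² = 0.6268
Variance = 0.6268 / 7 = 0.0895
SE* = √0.0895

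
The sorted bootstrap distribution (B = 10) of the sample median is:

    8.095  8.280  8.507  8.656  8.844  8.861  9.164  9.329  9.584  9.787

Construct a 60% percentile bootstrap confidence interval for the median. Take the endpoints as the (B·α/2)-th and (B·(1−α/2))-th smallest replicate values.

α = 0.40; lower rank = 10 × 0.200 = 2; upper rank = 10 × 0.800 = 8.
The 2nd smallest replicate is 8.280; the 8th is 9.329.

(8.280, 9.329)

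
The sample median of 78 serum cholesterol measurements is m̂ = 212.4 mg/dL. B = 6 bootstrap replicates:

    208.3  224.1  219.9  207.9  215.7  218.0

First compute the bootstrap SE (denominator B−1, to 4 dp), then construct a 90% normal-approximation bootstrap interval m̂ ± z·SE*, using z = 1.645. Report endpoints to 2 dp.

(201.76, 223.04)

Mean of replicates = 215.6500; sum of squared deviations = 209.0750; SE* = √(209.0750/5) = 6.4665
Margin = 1.645 × 6.4665 = 10.637
Interval: 212.4 ± 10.637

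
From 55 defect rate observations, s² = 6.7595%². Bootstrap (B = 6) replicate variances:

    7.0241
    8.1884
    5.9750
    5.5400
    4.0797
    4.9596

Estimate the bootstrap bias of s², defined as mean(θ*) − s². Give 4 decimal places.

bias = −0.7984

mean(θ*) = (7.0241 + 8.1884 + 5.9750 + 5.5400 + 4.0797 + 4.9596) / 6 = 5.96113
bias = 5.96113 − 6.7595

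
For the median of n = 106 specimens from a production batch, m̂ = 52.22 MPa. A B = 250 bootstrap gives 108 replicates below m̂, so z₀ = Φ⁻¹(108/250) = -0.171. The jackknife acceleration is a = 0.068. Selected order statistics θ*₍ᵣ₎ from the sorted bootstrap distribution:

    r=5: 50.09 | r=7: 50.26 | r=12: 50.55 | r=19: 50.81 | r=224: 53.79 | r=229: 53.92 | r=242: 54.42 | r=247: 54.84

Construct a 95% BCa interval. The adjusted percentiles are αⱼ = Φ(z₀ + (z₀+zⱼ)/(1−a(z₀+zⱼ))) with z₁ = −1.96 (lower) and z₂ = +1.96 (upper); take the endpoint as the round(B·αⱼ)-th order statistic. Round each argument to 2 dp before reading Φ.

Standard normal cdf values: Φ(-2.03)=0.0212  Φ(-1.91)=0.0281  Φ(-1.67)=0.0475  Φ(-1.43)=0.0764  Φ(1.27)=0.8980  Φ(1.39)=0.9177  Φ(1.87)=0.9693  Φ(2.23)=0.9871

Lower: z₀ + z₁ = -0.171 + (-1.960) = -2.131; 1 − a(z₀+z₁) = 1 − (0.068)(-2.131) = 1.1449; argument = -0.171 + (-2.131)/1.1449 = -2.0323 → -2.03.
α₁ = Φ(-2.03) = 0.0212; rank = round(250 × 0.0212) = 5; θ*₍5₎ = 50.09.
Upper: z₀ + z₂ = 1.789; 1 − a(z₀+z₂) = 0.8783; argument = 1.8658 → 1.87; α₂ = 0.9693; rank = 242; θ*₍242₎ = 54.42.

(50.09, 54.42)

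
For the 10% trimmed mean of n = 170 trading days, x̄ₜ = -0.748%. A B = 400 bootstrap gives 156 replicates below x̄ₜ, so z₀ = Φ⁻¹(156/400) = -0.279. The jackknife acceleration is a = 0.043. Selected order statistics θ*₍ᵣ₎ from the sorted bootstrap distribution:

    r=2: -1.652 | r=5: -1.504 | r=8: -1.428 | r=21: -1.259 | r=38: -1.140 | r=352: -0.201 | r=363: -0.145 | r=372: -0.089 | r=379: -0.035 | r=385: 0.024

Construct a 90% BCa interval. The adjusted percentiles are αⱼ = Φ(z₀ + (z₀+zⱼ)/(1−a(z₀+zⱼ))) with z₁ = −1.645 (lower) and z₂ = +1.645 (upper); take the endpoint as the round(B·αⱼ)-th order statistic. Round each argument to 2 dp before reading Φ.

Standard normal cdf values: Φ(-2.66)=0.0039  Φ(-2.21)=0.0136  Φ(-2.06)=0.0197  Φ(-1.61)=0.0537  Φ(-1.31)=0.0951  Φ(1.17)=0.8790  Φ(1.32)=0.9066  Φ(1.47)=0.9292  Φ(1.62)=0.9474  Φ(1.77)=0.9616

Lower: z₀ + z₁ = -0.279 + (-1.645) = -1.924; 1 − a(z₀+z₁) = 1 − (0.043)(-1.924) = 1.0827; argument = -0.279 + (-1.924)/1.0827 = -2.0560 → -2.06.
α₁ = Φ(-2.06) = 0.0197; rank = round(400 × 0.0197) = 8; θ*₍8₎ = -1.428.
Upper: z₀ + z₂ = 1.366; 1 − a(z₀+z₂) = 0.9413; argument = 1.1722 → 1.17; α₂ = 0.8790; rank = 352; θ*₍352₎ = -0.201.

(-1.428, -0.201)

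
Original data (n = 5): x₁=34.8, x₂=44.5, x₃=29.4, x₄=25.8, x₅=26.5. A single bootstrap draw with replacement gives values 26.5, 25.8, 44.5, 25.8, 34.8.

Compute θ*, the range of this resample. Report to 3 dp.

Range = 44.5 − 25.8 = 18.700

θ* = 18.700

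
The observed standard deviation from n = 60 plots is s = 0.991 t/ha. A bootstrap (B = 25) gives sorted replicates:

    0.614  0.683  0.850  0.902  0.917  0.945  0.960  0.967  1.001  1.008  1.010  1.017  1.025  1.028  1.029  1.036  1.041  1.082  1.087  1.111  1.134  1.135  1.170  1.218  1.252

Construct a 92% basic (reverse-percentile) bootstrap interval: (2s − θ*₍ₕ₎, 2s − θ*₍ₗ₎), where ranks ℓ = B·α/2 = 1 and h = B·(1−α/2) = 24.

(0.764, 1.368)

Percentile endpoints at ranks 1 and 24: θ*₍1₎ = 0.614, θ*₍24₎ = 1.218.
Basic interval reflects these around s:
  lower = 2 × 0.991 − 1.218 = 0.764
  upper = 2 × 0.991 − 0.614 = 1.368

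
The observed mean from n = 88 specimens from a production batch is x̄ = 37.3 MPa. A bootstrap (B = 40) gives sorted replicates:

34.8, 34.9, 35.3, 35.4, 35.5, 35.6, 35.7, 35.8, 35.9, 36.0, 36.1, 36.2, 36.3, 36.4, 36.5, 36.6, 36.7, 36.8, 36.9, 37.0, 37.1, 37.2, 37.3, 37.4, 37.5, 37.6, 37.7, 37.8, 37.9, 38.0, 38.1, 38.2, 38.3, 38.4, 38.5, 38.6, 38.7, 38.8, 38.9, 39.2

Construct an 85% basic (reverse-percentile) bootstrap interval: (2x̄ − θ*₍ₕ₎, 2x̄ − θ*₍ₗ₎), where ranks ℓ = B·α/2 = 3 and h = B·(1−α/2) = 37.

(35.9, 39.3)

Percentile endpoints at ranks 3 and 37: θ*₍3₎ = 35.3, θ*₍37₎ = 38.7.
Basic interval reflects these around x̄:
  lower = 2 × 37.3 − 38.7 = 35.9
  upper = 2 × 37.3 − 35.3 = 39.3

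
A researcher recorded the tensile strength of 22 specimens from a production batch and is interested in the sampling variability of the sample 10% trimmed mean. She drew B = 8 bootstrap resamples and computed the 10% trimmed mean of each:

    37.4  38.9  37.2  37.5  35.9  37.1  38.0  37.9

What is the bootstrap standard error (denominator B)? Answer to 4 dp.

Bootstrap SE is the standard deviation of the 8 replicate 10% trimmed means.
Mean of replicates: (37.4 + 38.9 + 37.2 + 37.5 + 35.9 + 37.1 + 38.0 + 37.9) / 8 = 299.90000 / 8 = 37.48750
Sum of squared deviations: (−0.08750)² + (+1.41250)² + (−0.28750)² + (+0.01250)² + (−1.58750)² + (−0.38750)² + (+0.51250)² + (+0.41250)² = 5.18875
Variance = 5.18875 / 8 = 0.64859
SE* = √0.64859

SE* = 0.8054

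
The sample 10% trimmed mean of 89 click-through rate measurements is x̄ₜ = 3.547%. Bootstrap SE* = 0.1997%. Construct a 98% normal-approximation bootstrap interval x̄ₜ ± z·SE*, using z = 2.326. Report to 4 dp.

Margin = 2.326 × 0.1997 = 0.46450
Interval: 3.547 ± 0.46450

(3.0825, 4.0115)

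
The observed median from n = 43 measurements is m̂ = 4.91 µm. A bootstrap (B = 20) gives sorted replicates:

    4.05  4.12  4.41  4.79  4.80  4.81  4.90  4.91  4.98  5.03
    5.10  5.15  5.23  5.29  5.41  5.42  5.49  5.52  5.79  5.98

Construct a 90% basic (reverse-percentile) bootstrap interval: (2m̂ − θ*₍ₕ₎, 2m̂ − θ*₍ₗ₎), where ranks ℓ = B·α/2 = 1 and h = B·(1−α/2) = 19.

Percentile endpoints at ranks 1 and 19: θ*₍1₎ = 4.05, θ*₍19₎ = 5.79.
Basic interval reflects these around m̂:
  lower = 2 × 4.91 − 5.79 = 4.03
  upper = 2 × 4.91 − 4.05 = 5.77

(4.03, 5.77)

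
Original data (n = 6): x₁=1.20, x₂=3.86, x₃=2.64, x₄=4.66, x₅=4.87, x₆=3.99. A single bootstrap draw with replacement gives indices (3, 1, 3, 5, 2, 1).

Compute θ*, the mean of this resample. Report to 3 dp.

Resample values: 2.64, 1.20, 2.64, 4.87, 3.86, 1.20.
Mean = (2.64 + 1.20 + 2.64 + 4.87 + 3.86 + 1.20) / 6 = 16.410 / 6 = 2.735

θ* = 2.735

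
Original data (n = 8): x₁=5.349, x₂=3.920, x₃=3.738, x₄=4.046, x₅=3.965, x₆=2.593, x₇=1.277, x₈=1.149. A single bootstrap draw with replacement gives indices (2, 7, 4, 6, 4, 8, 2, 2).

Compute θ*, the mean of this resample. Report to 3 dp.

θ* = 3.109

Resample values: 3.920, 1.277, 4.046, 2.593, 4.046, 1.149, 3.920, 3.920.
Mean = (3.920 + 1.277 + 4.046 + 2.593 + 4.046 + 1.149 + 3.920 + 3.920) / 8 = 24.8710 / 8 = 3.109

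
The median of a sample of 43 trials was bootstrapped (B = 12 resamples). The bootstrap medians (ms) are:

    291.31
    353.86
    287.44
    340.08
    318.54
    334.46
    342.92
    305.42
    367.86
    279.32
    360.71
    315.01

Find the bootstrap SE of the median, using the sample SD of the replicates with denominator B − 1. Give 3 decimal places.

SE* = 29.756

Bootstrap SE is the standard deviation of the 12 replicate medians.
Mean of replicates: (291.31 + 353.86 + 287.44 + 340.08 + 318.54 + 334.46 + 342.92 + 305.42 + 367.86 + 279.32 + 360.71 + 315.01) / 12 = 3896.9300 / 12 = 324.7442
Sum of squared deviations: (−33.4342)² + (+29.1158)² + (−37.3042)² + (+15.3358)² + (−6.2042)² + (+9.7158)² + (+18.1758)² + (−19.3242)² + (+43.1158)² + (−45.4242)² + (+35.9658)² + (−9.7342)² = 9739.6625
Variance = 9739.6625 / 11 = 885.4239
SE* = √885.4239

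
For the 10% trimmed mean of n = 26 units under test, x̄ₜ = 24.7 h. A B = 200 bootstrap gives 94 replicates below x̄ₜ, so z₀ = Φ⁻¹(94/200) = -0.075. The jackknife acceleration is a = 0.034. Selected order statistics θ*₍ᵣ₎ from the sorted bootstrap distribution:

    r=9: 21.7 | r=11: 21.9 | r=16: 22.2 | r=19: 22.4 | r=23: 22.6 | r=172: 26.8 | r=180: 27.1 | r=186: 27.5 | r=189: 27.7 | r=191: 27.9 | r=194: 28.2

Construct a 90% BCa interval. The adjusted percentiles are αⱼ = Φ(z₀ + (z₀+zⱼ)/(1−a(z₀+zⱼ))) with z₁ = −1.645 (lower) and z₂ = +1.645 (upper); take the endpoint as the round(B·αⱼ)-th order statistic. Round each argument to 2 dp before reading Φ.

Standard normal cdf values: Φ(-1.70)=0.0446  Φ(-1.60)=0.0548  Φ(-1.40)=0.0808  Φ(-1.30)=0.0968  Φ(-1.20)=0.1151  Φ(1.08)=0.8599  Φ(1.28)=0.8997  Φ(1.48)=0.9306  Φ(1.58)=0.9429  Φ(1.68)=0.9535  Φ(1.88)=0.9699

(21.7, 27.7)

Lower: z₀ + z₁ = -0.075 + (-1.645) = -1.720; 1 − a(z₀+z₁) = 1 − (0.034)(-1.720) = 1.0585; argument = -0.075 + (-1.720)/1.0585 = -1.7000 → -1.70.
α₁ = Φ(-1.70) = 0.0446; rank = round(200 × 0.0446) = 9; θ*₍9₎ = 21.7.
Upper: z₀ + z₂ = 1.570; 1 − a(z₀+z₂) = 0.9466; argument = 1.5835 → 1.58; α₂ = 0.9429; rank = 189; θ*₍189₎ = 27.7.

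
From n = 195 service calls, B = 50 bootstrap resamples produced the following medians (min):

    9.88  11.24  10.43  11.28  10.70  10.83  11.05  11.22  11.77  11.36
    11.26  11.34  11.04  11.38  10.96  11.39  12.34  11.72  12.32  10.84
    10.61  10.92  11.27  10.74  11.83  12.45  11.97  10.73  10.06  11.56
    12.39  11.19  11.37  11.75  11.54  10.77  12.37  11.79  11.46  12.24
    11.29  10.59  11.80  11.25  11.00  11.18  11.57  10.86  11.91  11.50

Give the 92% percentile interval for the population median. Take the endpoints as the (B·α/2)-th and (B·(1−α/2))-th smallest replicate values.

Sorted replicates: 9.88, 10.06, 10.43, 10.59, 10.61, 10.70, 10.73, 10.74, 10.77, 10.83, 10.84, 10.86, 10.92, 10.96, 11.00, 11.04, 11.05, 11.18, 11.19, 11.22, 11.24, 11.25, 11.26, 11.27, 11.28, 11.29, 11.34, 11.36, 11.37, 11.38, 11.39, 11.46, 11.50, 11.54, 11.56, 11.57, 11.72, 11.75, 11.77, 11.79, 11.80, 11.83, 11.91, 11.97, 12.24, 12.32, 12.34, 12.37, 12.39, 12.45
α = 0.08; lower rank = 50 × 0.040 = 2; upper rank = 50 × 0.960 = 48.
The 2nd smallest replicate is 10.06; the 48th is 12.37.

(10.06, 12.37)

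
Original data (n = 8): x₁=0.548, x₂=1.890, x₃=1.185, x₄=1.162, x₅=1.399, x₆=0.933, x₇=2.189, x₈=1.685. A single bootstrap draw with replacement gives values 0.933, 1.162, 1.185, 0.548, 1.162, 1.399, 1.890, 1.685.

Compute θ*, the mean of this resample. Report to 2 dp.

Mean = (0.933 + 1.162 + 1.185 + 0.548 + 1.162 + 1.399 + 1.890 + 1.685) / 8 = 9.9640 / 8 = 1.25

θ* = 1.25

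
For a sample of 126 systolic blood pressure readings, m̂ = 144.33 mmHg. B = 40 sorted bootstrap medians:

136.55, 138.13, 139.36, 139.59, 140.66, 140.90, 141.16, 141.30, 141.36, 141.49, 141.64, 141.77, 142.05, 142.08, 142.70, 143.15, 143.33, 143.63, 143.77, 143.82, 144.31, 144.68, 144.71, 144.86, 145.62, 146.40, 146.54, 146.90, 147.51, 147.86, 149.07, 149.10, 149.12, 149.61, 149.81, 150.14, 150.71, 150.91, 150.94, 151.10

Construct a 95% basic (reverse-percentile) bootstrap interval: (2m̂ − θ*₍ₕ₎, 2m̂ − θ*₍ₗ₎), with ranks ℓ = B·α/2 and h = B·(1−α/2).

(137.72, 152.11)

Percentile endpoints at ranks 1 and 39: θ*₍1₎ = 136.55, θ*₍39₎ = 150.94.
Basic interval reflects these around m̂:
  lower = 2 × 144.33 − 150.94 = 137.72
  upper = 2 × 144.33 − 136.55 = 152.11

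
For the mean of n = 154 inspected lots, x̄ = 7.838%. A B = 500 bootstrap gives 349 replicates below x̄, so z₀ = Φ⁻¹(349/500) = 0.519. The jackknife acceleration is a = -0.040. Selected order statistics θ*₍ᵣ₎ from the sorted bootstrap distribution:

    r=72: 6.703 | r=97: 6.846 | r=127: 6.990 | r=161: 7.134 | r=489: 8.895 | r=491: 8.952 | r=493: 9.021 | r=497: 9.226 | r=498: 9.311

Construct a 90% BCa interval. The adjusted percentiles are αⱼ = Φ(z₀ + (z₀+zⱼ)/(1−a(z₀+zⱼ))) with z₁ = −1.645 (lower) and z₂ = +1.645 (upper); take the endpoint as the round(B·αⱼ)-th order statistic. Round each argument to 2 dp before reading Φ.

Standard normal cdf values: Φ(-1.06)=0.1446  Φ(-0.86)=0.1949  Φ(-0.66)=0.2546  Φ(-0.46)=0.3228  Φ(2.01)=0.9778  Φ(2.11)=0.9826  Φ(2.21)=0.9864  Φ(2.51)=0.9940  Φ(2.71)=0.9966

(6.990, 9.226)

Lower: z₀ + z₁ = 0.519 + (-1.645) = -1.126; 1 − a(z₀+z₁) = 1 − (-0.040)(-1.126) = 0.9550; argument = 0.519 + (-1.126)/0.9550 = -0.6601 → -0.66.
α₁ = Φ(-0.66) = 0.2546; rank = round(500 × 0.2546) = 127; θ*₍127₎ = 6.990.
Upper: z₀ + z₂ = 2.164; 1 − a(z₀+z₂) = 1.0866; argument = 2.5106 → 2.51; α₂ = 0.9940; rank = 497; θ*₍497₎ = 9.226.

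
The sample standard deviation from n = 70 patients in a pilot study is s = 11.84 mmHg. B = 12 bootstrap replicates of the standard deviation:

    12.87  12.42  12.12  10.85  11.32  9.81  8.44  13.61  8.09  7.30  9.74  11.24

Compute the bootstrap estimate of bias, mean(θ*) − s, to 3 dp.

mean(θ*) = (12.87 + 12.42 + 12.12 + 10.85 + 11.32 + 9.81 + 8.44 + 13.61 + 8.09 + 7.30 + 9.74 + 11.24) / 12 = 10.6508
bias = 10.6508 − 11.84

bias = −1.189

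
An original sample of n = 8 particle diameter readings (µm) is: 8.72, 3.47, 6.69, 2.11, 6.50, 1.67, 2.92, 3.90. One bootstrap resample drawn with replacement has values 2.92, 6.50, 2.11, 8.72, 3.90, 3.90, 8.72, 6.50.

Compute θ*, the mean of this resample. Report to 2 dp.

θ* = 5.41

Mean = (2.92 + 6.50 + 2.11 + 8.72 + 3.90 + 3.90 + 8.72 + 6.50) / 8 = 43.270 / 8 = 5.41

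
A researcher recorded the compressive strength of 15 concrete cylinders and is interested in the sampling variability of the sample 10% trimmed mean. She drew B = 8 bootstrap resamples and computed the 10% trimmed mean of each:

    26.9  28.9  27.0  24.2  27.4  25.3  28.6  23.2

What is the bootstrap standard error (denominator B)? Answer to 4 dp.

SE* = 1.9032

Bootstrap SE is the standard deviation of the 8 replicate 10% trimmed means.
Mean of replicates: (26.9 + 28.9 + 27.0 + 24.2 + 27.4 + 25.3 + 28.6 + 23.2) / 8 = 211.50000 / 8 = 26.43750
Sum of squared deviations: (+0.46250)² + (+2.46250)² + (+0.56250)² + (−2.23750)² + (+0.96250)² + (−1.13750)² + (+2.16250)² + (−3.23750)² = 28.97875
Variance = 28.97875 / 8 = 3.62234
SE* = √3.62234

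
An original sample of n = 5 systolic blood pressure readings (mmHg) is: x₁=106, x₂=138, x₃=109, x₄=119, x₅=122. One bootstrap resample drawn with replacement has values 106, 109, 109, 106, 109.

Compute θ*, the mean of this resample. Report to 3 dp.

Mean = (106 + 109 + 109 + 106 + 109) / 5 = 539.0 / 5 = 107.800

θ* = 107.800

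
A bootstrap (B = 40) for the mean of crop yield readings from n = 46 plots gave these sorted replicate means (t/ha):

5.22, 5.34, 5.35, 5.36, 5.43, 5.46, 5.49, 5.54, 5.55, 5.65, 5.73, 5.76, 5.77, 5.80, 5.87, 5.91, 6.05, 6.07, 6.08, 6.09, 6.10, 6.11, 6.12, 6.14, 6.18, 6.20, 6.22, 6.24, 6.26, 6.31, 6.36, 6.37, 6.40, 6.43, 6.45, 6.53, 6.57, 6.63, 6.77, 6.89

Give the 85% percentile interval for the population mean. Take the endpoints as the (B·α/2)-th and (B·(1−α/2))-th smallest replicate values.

α = 0.15; lower rank = 40 × 0.075 = 3; upper rank = 40 × 0.925 = 37.
The 3rd smallest replicate is 5.35; the 37th is 6.57.

(5.35, 6.57)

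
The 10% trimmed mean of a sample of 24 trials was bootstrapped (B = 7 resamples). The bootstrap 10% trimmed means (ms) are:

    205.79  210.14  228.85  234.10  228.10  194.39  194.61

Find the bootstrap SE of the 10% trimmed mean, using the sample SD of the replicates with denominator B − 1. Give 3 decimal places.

SE* = 16.661

Bootstrap SE is the standard deviation of the 7 replicate 10% trimmed means.
Mean of replicates: (205.79 + 210.14 + 228.85 + 234.10 + 228.10 + 194.39 + 194.61) / 7 = 1495.9800 / 7 = 213.7114
Sum of squared deviations: (−7.9214)² + (−3.5714)² + (+15.1386)² + (+20.3886)² + (+14.3886)² + (−19.3214)² + (−19.1014)² = 1665.5875
Variance = 1665.5875 / 6 = 277.5979
SE* = √277.5979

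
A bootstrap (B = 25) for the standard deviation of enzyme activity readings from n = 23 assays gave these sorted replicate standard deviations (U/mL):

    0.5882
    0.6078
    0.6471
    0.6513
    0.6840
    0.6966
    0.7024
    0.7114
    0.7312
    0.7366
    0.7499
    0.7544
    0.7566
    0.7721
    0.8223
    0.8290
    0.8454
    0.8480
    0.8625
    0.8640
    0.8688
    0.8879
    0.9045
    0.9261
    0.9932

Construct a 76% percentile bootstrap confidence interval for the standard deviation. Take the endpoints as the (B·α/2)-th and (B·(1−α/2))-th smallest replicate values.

α = 0.24; lower rank = 25 × 0.120 = 3; upper rank = 25 × 0.880 = 22.
The 3rd smallest replicate is 0.6471; the 22nd is 0.8879.

(0.6471, 0.8879)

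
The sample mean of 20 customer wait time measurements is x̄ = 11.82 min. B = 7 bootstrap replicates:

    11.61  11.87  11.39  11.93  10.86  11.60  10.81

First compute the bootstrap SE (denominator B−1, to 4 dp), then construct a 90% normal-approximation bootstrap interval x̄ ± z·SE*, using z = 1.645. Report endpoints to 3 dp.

Mean of replicates = 11.4386; sum of squared deviations = 1.2153; SE* = √(1.2153/6) = 0.4501
Margin = 1.645 × 0.4501 = 0.7404
Interval: 11.82 ± 0.7404

(11.080, 12.560)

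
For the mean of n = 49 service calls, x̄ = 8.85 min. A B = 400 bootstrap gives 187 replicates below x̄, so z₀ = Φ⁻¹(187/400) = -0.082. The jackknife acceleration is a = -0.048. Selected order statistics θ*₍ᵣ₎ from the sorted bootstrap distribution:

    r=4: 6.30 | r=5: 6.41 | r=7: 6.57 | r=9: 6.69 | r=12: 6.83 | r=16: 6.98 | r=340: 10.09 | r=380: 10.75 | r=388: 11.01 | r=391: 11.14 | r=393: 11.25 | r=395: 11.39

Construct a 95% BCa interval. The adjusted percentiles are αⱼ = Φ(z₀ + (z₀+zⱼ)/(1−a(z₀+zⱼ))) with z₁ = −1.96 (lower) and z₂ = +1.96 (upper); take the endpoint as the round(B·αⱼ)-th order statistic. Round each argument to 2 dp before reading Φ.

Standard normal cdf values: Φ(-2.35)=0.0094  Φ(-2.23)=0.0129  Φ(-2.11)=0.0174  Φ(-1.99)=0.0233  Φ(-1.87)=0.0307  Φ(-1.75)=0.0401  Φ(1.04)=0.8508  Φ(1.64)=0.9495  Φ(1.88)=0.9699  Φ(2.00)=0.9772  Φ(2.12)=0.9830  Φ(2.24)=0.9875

(6.30, 10.75)

Lower: z₀ + z₁ = -0.082 + (-1.960) = -2.042; 1 − a(z₀+z₁) = 1 − (-0.048)(-2.042) = 0.9020; argument = -0.082 + (-2.042)/0.9020 = -2.3459 → -2.35.
α₁ = Φ(-2.35) = 0.0094; rank = round(400 × 0.0094) = 4; θ*₍4₎ = 6.30.
Upper: z₀ + z₂ = 1.878; 1 − a(z₀+z₂) = 1.0901; argument = 1.6407 → 1.64; α₂ = 0.9495; rank = 380; θ*₍380₎ = 10.75.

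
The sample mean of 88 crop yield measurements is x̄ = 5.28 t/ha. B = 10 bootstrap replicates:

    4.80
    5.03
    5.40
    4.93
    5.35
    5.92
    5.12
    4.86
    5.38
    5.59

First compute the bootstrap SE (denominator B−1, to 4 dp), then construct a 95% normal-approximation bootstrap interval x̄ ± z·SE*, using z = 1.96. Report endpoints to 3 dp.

(4.584, 5.976)

Mean of replicates = 5.2380; sum of squared deviations = 1.1348; SE* = √(1.1348/9) = 0.3551
Margin = 1.96 × 0.3551 = 0.6960
Interval: 5.28 ± 0.6960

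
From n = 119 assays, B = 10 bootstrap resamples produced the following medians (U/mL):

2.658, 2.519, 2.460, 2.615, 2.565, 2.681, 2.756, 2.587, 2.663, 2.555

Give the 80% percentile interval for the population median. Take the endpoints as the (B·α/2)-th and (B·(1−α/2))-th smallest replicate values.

Sorted replicates: 2.460, 2.519, 2.555, 2.565, 2.587, 2.615, 2.658, 2.663, 2.681, 2.756
α = 0.20; lower rank = 10 × 0.100 = 1; upper rank = 10 × 0.900 = 9.
The 1st smallest replicate is 2.460; the 9th is 2.681.

(2.460, 2.681)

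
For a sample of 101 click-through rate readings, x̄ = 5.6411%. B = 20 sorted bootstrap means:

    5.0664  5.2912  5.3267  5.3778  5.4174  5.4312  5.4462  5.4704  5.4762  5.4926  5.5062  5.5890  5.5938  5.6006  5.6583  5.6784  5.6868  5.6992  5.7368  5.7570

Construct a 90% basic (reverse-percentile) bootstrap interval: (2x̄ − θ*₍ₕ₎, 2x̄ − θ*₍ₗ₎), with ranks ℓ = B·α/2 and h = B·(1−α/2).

Percentile endpoints at ranks 1 and 19: θ*₍1₎ = 5.0664, θ*₍19₎ = 5.7368.
Basic interval reflects these around x̄:
  lower = 2 × 5.6411 − 5.7368 = 5.5454
  upper = 2 × 5.6411 − 5.0664 = 6.2158

(5.5454, 6.2158)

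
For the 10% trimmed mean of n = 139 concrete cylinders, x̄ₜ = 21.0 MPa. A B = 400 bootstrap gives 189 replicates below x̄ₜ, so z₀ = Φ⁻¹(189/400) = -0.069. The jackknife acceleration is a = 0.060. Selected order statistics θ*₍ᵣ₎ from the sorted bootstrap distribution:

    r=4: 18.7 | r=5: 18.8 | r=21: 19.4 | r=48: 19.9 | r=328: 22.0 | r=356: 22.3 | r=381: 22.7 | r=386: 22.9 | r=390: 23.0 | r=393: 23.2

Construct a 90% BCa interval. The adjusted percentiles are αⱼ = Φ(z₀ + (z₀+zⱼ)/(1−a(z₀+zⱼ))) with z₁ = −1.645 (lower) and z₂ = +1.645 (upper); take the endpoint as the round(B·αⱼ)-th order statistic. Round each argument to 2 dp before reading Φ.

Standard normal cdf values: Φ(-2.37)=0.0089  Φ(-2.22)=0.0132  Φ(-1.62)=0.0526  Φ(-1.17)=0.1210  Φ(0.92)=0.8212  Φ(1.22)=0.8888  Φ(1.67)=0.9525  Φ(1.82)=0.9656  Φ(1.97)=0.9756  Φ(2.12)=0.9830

(19.4, 22.7)

Lower: z₀ + z₁ = -0.069 + (-1.645) = -1.714; 1 − a(z₀+z₁) = 1 − (0.060)(-1.714) = 1.1028; argument = -0.069 + (-1.714)/1.1028 = -1.6232 → -1.62.
α₁ = Φ(-1.62) = 0.0526; rank = round(400 × 0.0526) = 21; θ*₍21₎ = 19.4.
Upper: z₀ + z₂ = 1.576; 1 − a(z₀+z₂) = 0.9054; argument = 1.6716 → 1.67; α₂ = 0.9525; rank = 381; θ*₍381₎ = 22.7.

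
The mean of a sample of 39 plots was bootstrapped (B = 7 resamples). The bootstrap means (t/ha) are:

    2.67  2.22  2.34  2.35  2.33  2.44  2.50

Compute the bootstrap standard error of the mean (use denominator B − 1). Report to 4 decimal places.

SE* = 0.1458

Bootstrap SE is the standard deviation of the 7 replicate means.
Mean of replicates: (2.67 + 2.22 + 2.34 + 2.35 + 2.33 + 2.44 + 2.50) / 7 = 16.85000 / 7 = 2.40714
Sum of squared deviations: (+0.26286)² + (−0.18714)² + (−0.06714)² + (−0.05714)² + (−0.07714)² + (+0.03286)² + (+0.09286)² = 0.12754
Variance = 0.12754 / 6 = 0.02126
SE* = √0.02126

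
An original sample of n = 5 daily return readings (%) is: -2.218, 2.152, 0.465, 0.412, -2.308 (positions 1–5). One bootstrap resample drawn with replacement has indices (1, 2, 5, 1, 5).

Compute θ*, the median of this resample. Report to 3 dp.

Resample values: -2.218, 2.152, -2.308, -2.218, -2.308.
Sorted: -2.308, -2.308, -2.218, -2.218, 2.152
Median = middle value = -2.218

θ* = -2.218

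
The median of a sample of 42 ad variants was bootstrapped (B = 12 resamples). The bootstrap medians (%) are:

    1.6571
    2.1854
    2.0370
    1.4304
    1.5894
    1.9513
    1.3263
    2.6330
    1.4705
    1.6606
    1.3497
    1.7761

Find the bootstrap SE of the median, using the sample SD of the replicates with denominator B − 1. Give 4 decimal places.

SE* = 0.3879

Bootstrap SE is the standard deviation of the 12 replicate medians.
Mean of replicates: (1.6571 + 2.1854 + 2.0370 + 1.4304 + 1.5894 + 1.9513 + 1.3263 + 2.6330 + 1.4705 + 1.6606 + 1.3497 + 1.7761) / 12 = 21.06680 / 12 = 1.75557
Sum of squared deviations: (−0.09847)² + (+0.42983)² + (+0.28143)² + (−0.32517)² + (−0.16617)² + (+0.19573)² + (−0.42927)² + (+0.87743)² + (−0.28507)² + (−0.09497)² + (−0.40587)² + (+0.02053)² = 1.65490
Variance = 1.65490 / 11 = 0.15045
SE* = √0.15045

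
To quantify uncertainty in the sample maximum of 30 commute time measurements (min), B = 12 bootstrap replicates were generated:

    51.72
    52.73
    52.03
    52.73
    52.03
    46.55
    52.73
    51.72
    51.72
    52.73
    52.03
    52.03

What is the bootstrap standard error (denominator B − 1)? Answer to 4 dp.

SE* = 1.6840

Bootstrap SE is the standard deviation of the 12 replicate maximums.
Mean of replicates: (51.72 + 52.73 + 52.03 + 52.73 + 52.03 + 46.55 + 52.73 + 51.72 + 51.72 + 52.73 + 52.03 + 52.03) / 12 = 620.75000 / 12 = 51.72917
Sum of squared deviations: (−0.00917)² + (+1.00083)² + (+0.30083)² + (+1.00083)² + (+0.30083)² + (−5.17917)² + (+1.00083)² + (−0.00917)² + (−0.00917)² + (+1.00083)² + (+0.30083)² + (+0.30083)² = 31.19269
Variance = 31.19269 / 11 = 2.83570
SE* = √2.83570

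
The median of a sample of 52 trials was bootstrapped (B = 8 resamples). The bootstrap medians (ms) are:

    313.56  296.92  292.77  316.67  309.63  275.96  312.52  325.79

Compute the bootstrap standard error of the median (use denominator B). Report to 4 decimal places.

SE* = 14.8998

Bootstrap SE is the standard deviation of the 8 replicate medians.
Mean of replicates: (313.56 + 296.92 + 292.77 + 316.67 + 309.63 + 275.96 + 312.52 + 325.79) / 8 = 2443.82000 / 8 = 305.47750
Sum of squared deviations: (+8.08250)² + (−8.55750)² + (−12.70750)² + (+11.19250)² + (+4.15250)² + (−29.51750)² + (+7.04250)² + (+20.31250)² = 1776.03075
Variance = 1776.03075 / 8 = 222.00384
SE* = √222.00384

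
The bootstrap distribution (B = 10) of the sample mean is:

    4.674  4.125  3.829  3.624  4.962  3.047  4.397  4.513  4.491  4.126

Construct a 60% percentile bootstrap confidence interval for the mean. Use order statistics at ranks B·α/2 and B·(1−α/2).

(3.624, 4.513)

Sorted replicates: 3.047, 3.624, 3.829, 4.125, 4.126, 4.397, 4.491, 4.513, 4.674, 4.962
α = 0.40; lower rank = 10 × 0.200 = 2; upper rank = 10 × 0.800 = 8.
The 2nd smallest replicate is 3.624; the 8th is 4.513.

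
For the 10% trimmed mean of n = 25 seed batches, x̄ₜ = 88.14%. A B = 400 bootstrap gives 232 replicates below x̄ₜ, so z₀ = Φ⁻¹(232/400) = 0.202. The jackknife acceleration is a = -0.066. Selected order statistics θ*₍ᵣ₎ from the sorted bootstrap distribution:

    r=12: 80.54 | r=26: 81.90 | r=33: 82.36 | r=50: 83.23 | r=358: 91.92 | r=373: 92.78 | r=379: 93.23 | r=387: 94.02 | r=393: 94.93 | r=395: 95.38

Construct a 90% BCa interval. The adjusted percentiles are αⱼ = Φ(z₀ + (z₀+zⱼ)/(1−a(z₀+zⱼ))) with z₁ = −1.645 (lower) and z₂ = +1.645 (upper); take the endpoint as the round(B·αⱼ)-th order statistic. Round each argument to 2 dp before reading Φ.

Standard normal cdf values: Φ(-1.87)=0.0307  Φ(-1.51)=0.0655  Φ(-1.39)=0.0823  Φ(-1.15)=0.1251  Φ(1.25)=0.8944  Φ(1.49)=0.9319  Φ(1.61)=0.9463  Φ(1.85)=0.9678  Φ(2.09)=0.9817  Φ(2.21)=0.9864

(82.36, 94.02)

Lower: z₀ + z₁ = 0.202 + (-1.645) = -1.443; 1 − a(z₀+z₁) = 1 − (-0.066)(-1.443) = 0.9048; argument = 0.202 + (-1.443)/0.9048 = -1.3929 → -1.39.
α₁ = Φ(-1.39) = 0.0823; rank = round(400 × 0.0823) = 33; θ*₍33₎ = 82.36.
Upper: z₀ + z₂ = 1.847; 1 − a(z₀+z₂) = 1.1219; argument = 1.8483 → 1.85; α₂ = 0.9678; rank = 387; θ*₍387₎ = 94.02.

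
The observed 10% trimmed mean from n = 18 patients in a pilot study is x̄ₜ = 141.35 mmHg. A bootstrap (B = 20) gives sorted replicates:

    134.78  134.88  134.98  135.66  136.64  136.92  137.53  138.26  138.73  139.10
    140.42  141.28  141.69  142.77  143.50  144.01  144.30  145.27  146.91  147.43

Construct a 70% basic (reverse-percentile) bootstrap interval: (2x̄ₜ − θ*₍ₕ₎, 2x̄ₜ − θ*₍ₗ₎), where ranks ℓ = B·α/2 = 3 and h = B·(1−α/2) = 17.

(138.40, 147.72)

Percentile endpoints at ranks 3 and 17: θ*₍3₎ = 134.98, θ*₍17₎ = 144.30.
Basic interval reflects these around x̄ₜ:
  lower = 2 × 141.35 − 144.30 = 138.40
  upper = 2 × 141.35 − 134.98 = 147.72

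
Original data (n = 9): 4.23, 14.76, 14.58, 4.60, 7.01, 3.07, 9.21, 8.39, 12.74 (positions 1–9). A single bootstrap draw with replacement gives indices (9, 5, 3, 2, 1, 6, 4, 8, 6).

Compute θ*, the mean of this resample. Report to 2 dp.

θ* = 8.05

Resample values: 12.74, 7.01, 14.58, 14.76, 4.23, 3.07, 4.60, 8.39, 3.07.
Mean = (12.74 + 7.01 + 14.58 + 14.76 + 4.23 + 3.07 + 4.60 + 8.39 + 3.07) / 9 = 72.450 / 9 = 8.05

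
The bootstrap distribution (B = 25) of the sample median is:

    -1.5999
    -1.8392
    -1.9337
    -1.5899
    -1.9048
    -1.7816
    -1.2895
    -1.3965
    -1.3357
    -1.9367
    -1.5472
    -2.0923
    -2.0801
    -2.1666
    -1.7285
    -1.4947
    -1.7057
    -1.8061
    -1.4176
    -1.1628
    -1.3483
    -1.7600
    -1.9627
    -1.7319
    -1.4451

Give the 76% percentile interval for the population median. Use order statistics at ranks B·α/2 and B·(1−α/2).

(-2.0801, -1.3483)

Sorted replicates: -2.1666, -2.0923, -2.0801, -1.9627, -1.9367, -1.9337, -1.9048, -1.8392, -1.8061, -1.7816, -1.7600, -1.7319, -1.7285, -1.7057, -1.5999, -1.5899, -1.5472, -1.4947, -1.4451, -1.4176, -1.3965, -1.3483, -1.3357, -1.2895, -1.1628
α = 0.24; lower rank = 25 × 0.120 = 3; upper rank = 25 × 0.880 = 22.
The 3rd smallest replicate is -2.0801; the 22nd is -1.3483.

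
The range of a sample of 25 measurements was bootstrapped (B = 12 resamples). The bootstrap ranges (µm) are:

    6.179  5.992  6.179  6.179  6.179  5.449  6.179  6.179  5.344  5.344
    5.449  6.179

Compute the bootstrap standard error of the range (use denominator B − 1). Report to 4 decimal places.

Bootstrap SE is the standard deviation of the 12 replicate ranges.
Mean of replicates: (6.179 + 5.992 + 6.179 + 6.179 + 6.179 + 5.449 + 6.179 + 6.179 + 5.344 + 5.344 + 5.449 + 6.179) / 12 = 70.83100 / 12 = 5.90258
Sum of squared deviations: (+0.27642)² + (+0.08942)² + (+0.27642)² + (+0.27642)² + (+0.27642)² + (−0.45358)² + (+0.27642)² + (+0.27642)² + (−0.55858)² + (−0.55858)² + (−0.45358)² + (+0.27642)² = 1.57834
Variance = 1.57834 / 11 = 0.14349
SE* = √0.14349

SE* = 0.3788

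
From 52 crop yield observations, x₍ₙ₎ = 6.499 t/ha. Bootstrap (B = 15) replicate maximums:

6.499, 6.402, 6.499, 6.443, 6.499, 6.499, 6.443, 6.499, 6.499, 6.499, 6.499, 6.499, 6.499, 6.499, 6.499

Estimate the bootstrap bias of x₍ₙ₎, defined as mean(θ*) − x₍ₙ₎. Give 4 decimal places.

bias = −0.0139

mean(θ*) = (6.499 + 6.402 + 6.499 + 6.443 + 6.499 + 6.499 + 6.443 + 6.499 + 6.499 + 6.499 + 6.499 + 6.499 + 6.499 + 6.499 + 6.499) / 15 = 6.48507
bias = 6.48507 − 6.499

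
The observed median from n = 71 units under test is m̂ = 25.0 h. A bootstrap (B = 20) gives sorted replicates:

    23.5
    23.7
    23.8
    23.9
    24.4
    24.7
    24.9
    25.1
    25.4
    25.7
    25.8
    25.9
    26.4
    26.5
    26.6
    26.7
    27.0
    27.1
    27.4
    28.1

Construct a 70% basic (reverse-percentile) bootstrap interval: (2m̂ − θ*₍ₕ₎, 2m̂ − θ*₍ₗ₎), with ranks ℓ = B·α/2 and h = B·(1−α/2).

Percentile endpoints at ranks 3 and 17: θ*₍3₎ = 23.8, θ*₍17₎ = 27.0.
Basic interval reflects these around m̂:
  lower = 2 × 25.0 − 27.0 = 23.0
  upper = 2 × 25.0 − 23.8 = 26.2

(23.0, 26.2)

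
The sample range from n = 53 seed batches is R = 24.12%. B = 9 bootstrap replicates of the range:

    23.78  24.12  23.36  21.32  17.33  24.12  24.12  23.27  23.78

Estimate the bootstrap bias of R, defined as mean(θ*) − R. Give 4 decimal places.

mean(θ*) = (23.78 + 24.12 + 23.36 + 21.32 + 17.33 + 24.12 + 24.12 + 23.27 + 23.78) / 9 = 22.80000
bias = 22.80000 − 24.12

bias = −1.3200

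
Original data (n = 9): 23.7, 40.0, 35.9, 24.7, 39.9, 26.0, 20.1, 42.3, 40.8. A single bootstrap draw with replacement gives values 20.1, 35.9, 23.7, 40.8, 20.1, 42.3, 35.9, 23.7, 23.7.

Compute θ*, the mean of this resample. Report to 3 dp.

Mean = (20.1 + 35.9 + 23.7 + 40.8 + 20.1 + 42.3 + 35.9 + 23.7 + 23.7) / 9 = 266.20 / 9 = 29.578

θ* = 29.578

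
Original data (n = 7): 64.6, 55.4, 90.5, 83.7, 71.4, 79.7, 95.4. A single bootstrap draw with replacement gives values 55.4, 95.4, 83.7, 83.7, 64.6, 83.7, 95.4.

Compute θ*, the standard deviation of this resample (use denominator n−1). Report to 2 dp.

θ* = 15.04

Mean = 80.2714; sum of squared deviations = 1357.1943
s² = 1357.1943 / 6 = 226.1990
s = √226.1990 = 15.04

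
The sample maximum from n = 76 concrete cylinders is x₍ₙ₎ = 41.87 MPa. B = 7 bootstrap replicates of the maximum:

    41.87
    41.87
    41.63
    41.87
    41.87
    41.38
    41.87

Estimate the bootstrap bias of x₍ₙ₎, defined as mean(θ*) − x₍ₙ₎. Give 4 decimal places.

mean(θ*) = (41.87 + 41.87 + 41.63 + 41.87 + 41.87 + 41.38 + 41.87) / 7 = 41.76571
bias = 41.76571 − 41.87

bias = −0.1043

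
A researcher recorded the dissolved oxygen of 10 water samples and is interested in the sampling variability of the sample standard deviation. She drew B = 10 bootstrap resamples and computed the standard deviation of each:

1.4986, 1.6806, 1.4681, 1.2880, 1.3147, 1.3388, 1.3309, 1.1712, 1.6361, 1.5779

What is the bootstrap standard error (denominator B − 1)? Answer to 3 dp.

SE* = 0.167

Bootstrap SE is the standard deviation of the 10 replicate standard deviations.
Mean of replicates: (1.4986 + 1.6806 + 1.4681 + 1.2880 + 1.3147 + 1.3388 + 1.3309 + 1.1712 + 1.6361 + 1.5779) / 10 = 14.30490 / 10 = 1.43049
Sum of squared deviations: (+0.06811)² + (+0.25011)² + (+0.03761)² + (−0.14249)² + (−0.11579)² + (−0.09169)² + (−0.09959)² + (−0.25929)² + (+0.20561)² + (+0.14741)² = 0.25188
Variance = 0.25188 / 9 = 0.02799
SE* = √0.02799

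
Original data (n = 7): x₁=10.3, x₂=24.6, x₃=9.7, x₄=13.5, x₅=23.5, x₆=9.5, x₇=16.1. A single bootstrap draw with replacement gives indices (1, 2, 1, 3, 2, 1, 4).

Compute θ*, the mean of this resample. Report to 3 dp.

θ* = 14.757

Resample values: 10.3, 24.6, 10.3, 9.7, 24.6, 10.3, 13.5.
Mean = (10.3 + 24.6 + 10.3 + 9.7 + 24.6 + 10.3 + 13.5) / 7 = 103.30 / 7 = 14.757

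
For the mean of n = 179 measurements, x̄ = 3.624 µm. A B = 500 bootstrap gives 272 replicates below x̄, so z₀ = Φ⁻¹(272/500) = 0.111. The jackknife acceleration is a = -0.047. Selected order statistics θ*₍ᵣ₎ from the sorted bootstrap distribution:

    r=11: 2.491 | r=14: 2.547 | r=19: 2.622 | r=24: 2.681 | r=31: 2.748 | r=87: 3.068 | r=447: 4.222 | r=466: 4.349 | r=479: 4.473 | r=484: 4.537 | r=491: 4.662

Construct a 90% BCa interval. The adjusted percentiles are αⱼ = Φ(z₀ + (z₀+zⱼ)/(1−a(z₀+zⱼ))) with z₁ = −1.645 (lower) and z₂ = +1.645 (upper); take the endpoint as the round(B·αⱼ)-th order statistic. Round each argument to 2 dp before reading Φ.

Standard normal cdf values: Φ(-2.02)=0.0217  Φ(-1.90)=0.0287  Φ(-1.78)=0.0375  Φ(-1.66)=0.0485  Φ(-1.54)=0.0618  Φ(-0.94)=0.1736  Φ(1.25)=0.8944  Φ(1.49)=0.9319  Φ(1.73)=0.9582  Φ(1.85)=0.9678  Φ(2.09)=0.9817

(2.748, 4.473)

Lower: z₀ + z₁ = 0.111 + (-1.645) = -1.534; 1 − a(z₀+z₁) = 1 − (-0.047)(-1.534) = 0.9279; argument = 0.111 + (-1.534)/0.9279 = -1.5422 → -1.54.
α₁ = Φ(-1.54) = 0.0618; rank = round(500 × 0.0618) = 31; θ*₍31₎ = 2.748.
Upper: z₀ + z₂ = 1.756; 1 − a(z₀+z₂) = 1.0825; argument = 1.7331 → 1.73; α₂ = 0.9582; rank = 479; θ*₍479₎ = 4.473.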